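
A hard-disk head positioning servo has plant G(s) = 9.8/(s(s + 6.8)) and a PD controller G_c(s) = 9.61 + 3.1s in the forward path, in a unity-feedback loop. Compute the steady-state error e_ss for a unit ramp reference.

The loop has one pole at the origin (type 1). Velocity error constant K_v = lim_{s→0} s·G_c(s)G(s) = 9.61·9.8/6.8 = 13.85.
Steady-state error to a unit ramp: e_ss = 1/K_v = 0.0722.

0.0722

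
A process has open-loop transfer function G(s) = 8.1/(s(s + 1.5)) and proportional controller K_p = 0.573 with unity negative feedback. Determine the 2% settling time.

From 1 + K_pG(s) = 0: s² + 1.5s + 4.641 = 0 ⇒ ω_n = 2.154, ζ = 0.3481.
2% settling time T_s ≈ 4/(ζω_n) = 4/0.75 = 5.33 s.

T_s ≈ 5.33 s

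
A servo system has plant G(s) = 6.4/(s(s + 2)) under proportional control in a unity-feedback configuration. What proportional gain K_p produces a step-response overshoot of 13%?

K_p = 0.527

From %OS = 100·exp(−πζ/√(1−ζ²)) = 13%, ζ = −ln(0.13)/√(π²+ln²(0.13)) = 0.5446.
Characteristic equation s² + 2s + 6.4K_p = 0 gives ζ = 2/(2√(6.4K_p)).
Setting ζ = 0.5446: √(6.4K_p) = 2/(2·0.5446) = 1.836, so K_p = 3.371/6.4 = 0.527.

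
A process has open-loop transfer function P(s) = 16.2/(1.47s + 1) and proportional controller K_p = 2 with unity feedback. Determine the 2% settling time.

T_s ≈ 0.176 s

Closed loop: T(s) = K_p·P/(1+K_p·P) = 32.4/(1.47s + 1 + 32.4), with pole at s = −(1 + 32.4)/1.47 = −22.72.
τ = 1/22.72 = 0.04401 s, so 2% settling time ≈ 4τ = 0.176 s.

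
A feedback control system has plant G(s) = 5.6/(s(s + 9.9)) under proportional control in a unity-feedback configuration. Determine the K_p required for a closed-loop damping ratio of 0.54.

Closed-loop characteristic equation: s² + 9.9s + K_p·5.6 = 0.
So ω_n = √(5.6K_p) and 2ζω_n = 9.9, giving ζ = 9.9/(2√(5.6K_p)).
Setting ζ = 0.54: √(5.6K_p) = 9.9/(2·0.54) = 9.167, so K_p = 84.03/5.6 = 15.

K_p = 15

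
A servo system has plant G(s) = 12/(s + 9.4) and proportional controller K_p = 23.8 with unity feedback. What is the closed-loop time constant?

τ = 0.00339 s

Closed-loop transfer function: T(s) = K_p·G(s)/(1 + K_p·G(s)) = 285.6/(s + 9.4 + 285.6) = 285.6/(s + 295).
Time constant τ = 1/295 = 0.00339 s.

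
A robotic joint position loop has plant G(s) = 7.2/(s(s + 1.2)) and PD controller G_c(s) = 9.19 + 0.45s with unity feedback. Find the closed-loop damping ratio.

Forward path: (9.19 + 0.45s)·7.2/(s(s+1.2)). The closed-loop characteristic equation is s² + (1.2 + 7.2·0.45)s + 7.2·9.19 = 0.
That is s² + 4.44s + 66.17 = 0, so ω_n = 8.134 rad/s and ζ = 4.44/(2·8.134) = 0.2729.

ζ = 0.273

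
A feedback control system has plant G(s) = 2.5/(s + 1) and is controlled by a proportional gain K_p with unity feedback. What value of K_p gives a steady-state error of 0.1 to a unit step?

The loop is type 0, so e_ss(step) = 1/(1 + K_pos) with K_pos = K_p·G(0).
G(0) = 2.5. Require 1/(1 + K_p·2.5) = 0.1, so 1 + 2.5·K_p = 10.
K_p = (10 − 1)/2.5 = 3.6.

K_p = 3.6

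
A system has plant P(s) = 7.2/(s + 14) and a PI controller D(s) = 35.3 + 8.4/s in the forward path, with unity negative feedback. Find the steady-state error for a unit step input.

0

The open loop D(s)P(s) has a pole at the origin (type 1), so the static position error constant is infinite and e_ss = 1/(1+∞) = 0.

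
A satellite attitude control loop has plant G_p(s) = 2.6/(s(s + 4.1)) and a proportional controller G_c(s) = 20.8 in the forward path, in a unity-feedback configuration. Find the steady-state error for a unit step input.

0

The open loop G_c(s)G_p(s) has a pole at the origin (type 1), so the static position error constant is infinite and e_ss = 1/(1+∞) = 0.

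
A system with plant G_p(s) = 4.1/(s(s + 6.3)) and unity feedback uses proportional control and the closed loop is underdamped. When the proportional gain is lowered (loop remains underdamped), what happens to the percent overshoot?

decrease

ζ = 6.3/(2√(4.1K_p)) rises as K_p falls; higher damping means less overshoot.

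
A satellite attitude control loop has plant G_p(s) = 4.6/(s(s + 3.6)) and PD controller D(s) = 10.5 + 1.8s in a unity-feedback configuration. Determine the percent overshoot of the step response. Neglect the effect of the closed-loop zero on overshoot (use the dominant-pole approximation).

Forward path: (10.5 + 1.8s)·4.6/(s(s+3.6)). The closed-loop characteristic equation is s² + (3.6 + 4.6·1.8)s + 4.6·10.5 = 0.
That is s² + 11.88s + 48.3 = 0, so ω_n = 6.95 rad/s and ζ = 11.88/(2·6.95) = 0.8547.
%OS = 100·exp(−πζ/√(1−ζ²)) = 0.567%.

0.567%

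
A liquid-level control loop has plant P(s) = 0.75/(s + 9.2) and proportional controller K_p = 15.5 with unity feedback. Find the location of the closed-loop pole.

s = -20.82

Closed-loop transfer function: T(s) = K_p·P(s)/(1 + K_p·P(s)) = 11.62/(s + 9.2 + 11.62) = 11.62/(s + 20.82).
The closed-loop pole is at s = −20.82.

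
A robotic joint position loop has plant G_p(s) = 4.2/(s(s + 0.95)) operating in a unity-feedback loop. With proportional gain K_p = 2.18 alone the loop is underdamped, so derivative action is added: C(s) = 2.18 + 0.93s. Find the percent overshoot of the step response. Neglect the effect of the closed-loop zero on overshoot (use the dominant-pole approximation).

Forward path: (2.18 + 0.93s)·4.2/(s(s+0.95)). The closed-loop characteristic equation is s² + (0.95 + 4.2·0.93)s + 4.2·2.18 = 0.
That is s² + 4.856s + 9.156 = 0, so ω_n = 3.026 rad/s and ζ = 4.856/(2·3.026) = 0.8024.
%OS = 100·exp(−πζ/√(1−ζ²)) = 1.46%.

1.46%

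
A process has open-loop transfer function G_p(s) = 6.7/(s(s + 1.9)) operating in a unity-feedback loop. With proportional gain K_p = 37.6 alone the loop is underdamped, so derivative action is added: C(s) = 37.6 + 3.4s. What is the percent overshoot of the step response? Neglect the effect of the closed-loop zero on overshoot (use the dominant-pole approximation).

Forward path: (37.6 + 3.4s)·6.7/(s(s+1.9)). The closed-loop characteristic equation is s² + (1.9 + 6.7·3.4)s + 6.7·37.6 = 0.
That is s² + 24.68s + 251.9 = 0, so ω_n = 15.87 rad/s and ζ = 24.68/(2·15.87) = 0.7775.
%OS = 100·exp(−πζ/√(1−ζ²)) = 2.06%.

2.06%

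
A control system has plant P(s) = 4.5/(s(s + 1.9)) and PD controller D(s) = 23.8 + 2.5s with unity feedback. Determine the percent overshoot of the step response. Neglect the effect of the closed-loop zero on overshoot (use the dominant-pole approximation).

Forward path: (23.8 + 2.5s)·4.5/(s(s+1.9)). The closed-loop characteristic equation is s² + (1.9 + 4.5·2.5)s + 4.5·23.8 = 0.
That is s² + 13.15s + 107.1 = 0, so ω_n = 10.35 rad/s and ζ = 13.15/(2·10.35) = 0.6353.
%OS = 100·exp(−πζ/√(1−ζ²)) = 7.54%.

7.54%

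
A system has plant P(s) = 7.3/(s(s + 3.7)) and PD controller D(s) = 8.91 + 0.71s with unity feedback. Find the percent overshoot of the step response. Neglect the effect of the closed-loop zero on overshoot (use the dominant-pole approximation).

Forward path: (8.91 + 0.71s)·7.3/(s(s+3.7)). The closed-loop characteristic equation is s² + (3.7 + 7.3·0.71)s + 7.3·8.91 = 0.
That is s² + 8.883s + 65.04 = 0, so ω_n = 8.065 rad/s and ζ = 8.883/(2·8.065) = 0.5507.
%OS = 100·exp(−πζ/√(1−ζ²)) = 12.6%.

12.6%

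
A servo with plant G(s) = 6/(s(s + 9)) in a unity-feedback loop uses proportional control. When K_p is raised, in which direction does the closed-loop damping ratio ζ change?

decrease

ζ = 9/(2√(6K_p)); increasing K_p raises the denominator, so ζ falls.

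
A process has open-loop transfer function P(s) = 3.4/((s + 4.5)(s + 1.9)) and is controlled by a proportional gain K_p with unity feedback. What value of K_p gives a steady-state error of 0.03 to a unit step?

Steady-state error for a unit step on this type-0 loop is 1/(1 + K_p·P(0)).
P(0) = 0.3977. Require 1/(1 + K_p·0.3977) = 0.03, so 1 + 0.3977·K_p = 33.33.
K_p = (33.33 − 1)/0.3977 = 81.3.

K_p = 81.3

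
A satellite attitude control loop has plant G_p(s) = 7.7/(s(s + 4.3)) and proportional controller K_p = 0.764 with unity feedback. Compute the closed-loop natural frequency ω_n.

With unity feedback the closed-loop characteristic equation is s² + 4.3s + 0.764·7.7 = s² + 4.3s + 5.883 = 0.
So ω_n² = 5.883 ⇒ ω_n = 2.425 rad/s, and ζ = 4.3/(2ω_n) = 0.886.

ω_n = 2.43 rad/s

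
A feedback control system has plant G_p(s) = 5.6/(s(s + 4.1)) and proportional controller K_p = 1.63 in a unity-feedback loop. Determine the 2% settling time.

T_s ≈ 1.95 s

The closed-loop denominator s² + 4.1s + 9.128 gives ω_n = √9.128 = 3.021 and ζ = 4.1/(2ω_n) = 0.6785.
2% settling time T_s ≈ 4/(ζω_n) = 4/2.05 = 1.95 s.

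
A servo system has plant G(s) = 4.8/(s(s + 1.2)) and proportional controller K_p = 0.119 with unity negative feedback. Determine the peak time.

From 1 + K_pG(s) = 0: s² + 1.2s + 0.5712 = 0 ⇒ ω_n = 0.7558, ζ = 0.7939.
Damped frequency ω_d = ω_n√(1−ζ²) = 0.4596 rad/s, so peak time T_p = π/ω_d = 6.84 s.

T_p = 6.84 s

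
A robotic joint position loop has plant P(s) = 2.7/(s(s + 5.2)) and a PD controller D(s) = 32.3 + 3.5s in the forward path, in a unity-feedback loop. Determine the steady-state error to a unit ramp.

The loop has one pole at the origin (type 1). Velocity error constant K_v = lim_{s→0} s·D(s)P(s) = 32.3·2.7/5.2 = 16.77.
Steady-state error to a unit ramp: e_ss = 1/K_v = 0.0596.

0.0596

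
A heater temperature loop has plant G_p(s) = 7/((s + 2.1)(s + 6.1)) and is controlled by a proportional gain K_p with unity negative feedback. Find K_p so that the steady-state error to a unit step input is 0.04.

K_p = 43.9

For a type-0 loop with proportional control, e_ss = 1/(1 + K_p·G_p(0)).
G_p(0) = 0.5464. Require 1/(1 + K_p·0.5464) = 0.04, so 1 + 0.5464·K_p = 25.
K_p = (25 − 1)/0.5464 = 43.9.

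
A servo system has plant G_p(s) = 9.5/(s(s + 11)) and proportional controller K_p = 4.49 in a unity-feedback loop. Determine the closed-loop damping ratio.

1 + K_p·G_p(s) = 0 gives s² + 11s + 42.66 = 0.
Matching s² + 2ζω_n s + ω_n²: ω_n = √42.66 = 6.531 rad/s and 2ζω_n = 11, so ζ = 11/(2·6.531) = 0.842.

ζ = 0.842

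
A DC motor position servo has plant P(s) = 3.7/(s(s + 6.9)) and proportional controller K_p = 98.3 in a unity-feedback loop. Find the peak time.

T_p = 0.167 s

Closed-loop characteristic equation: s² + 6.9s + 363.7 = 0, so ω_n = 19.07 rad/s and ζ = 6.9/(2·19.07) = 0.1809.
Damped frequency ω_d = ω_n√(1−ζ²) = 18.76 rad/s, so peak time T_p = π/ω_d = 0.167 s.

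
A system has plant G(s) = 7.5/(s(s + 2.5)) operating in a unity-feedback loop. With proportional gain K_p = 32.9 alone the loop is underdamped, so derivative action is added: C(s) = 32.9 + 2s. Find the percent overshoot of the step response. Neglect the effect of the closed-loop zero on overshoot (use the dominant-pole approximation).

Forward path: (32.9 + 2s)·7.5/(s(s+2.5)). The closed-loop characteristic equation is s² + (2.5 + 7.5·2)s + 7.5·32.9 = 0.
That is s² + 17.5s + 246.8 = 0, so ω_n = 15.71 rad/s and ζ = 17.5/(2·15.71) = 0.557.
%OS = 100·exp(−πζ/√(1−ζ²)) = 12.2%.

12.2%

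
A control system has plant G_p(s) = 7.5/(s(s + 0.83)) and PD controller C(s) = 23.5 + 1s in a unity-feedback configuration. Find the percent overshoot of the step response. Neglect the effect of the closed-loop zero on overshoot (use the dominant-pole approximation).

Forward path: (23.5 + 1s)·7.5/(s(s+0.83)). The closed-loop characteristic equation is s² + (0.83 + 7.5·1)s + 7.5·23.5 = 0.
That is s² + 8.33s + 176.2 = 0, so ω_n = 13.28 rad/s and ζ = 8.33/(2·13.28) = 0.3137.
%OS = 100·exp(−πζ/√(1−ζ²)) = 35.4%.

35.4%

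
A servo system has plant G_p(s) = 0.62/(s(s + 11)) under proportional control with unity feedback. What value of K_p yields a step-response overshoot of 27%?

K_p = 330

From %OS = 100·exp(−πζ/√(1−ζ²)) = 27%, ζ = −ln(0.27)/√(π²+ln²(0.27)) = 0.3847.
Characteristic equation s² + 11s + 0.62K_p = 0 gives ζ = 11/(2√(0.62K_p)).
Setting ζ = 0.3847: √(0.62K_p) = 11/(2·0.3847) = 14.3, so K_p = 204.4/0.62 = 330.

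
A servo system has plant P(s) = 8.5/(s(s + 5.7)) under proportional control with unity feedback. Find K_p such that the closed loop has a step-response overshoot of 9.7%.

From %OS = 100·exp(−πζ/√(1−ζ²)) = 9.7%, ζ = −ln(0.097)/√(π²+ln²(0.097)) = 0.5962.
Characteristic equation s² + 5.7s + 8.5K_p = 0 gives ζ = 5.7/(2√(8.5K_p)).
Setting ζ = 0.5962: √(8.5K_p) = 5.7/(2·0.5962) = 4.78, so K_p = 22.85/8.5 = 2.69.

K_p = 2.69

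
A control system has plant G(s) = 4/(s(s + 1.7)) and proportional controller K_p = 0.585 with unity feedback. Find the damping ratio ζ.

ζ = 0.556

1 + K_p·G(s) = 0 gives s² + 1.7s + 2.34 = 0.
So ω_n² = 2.34 ⇒ ω_n = 1.53 rad/s, and ζ = 1.7/(2ω_n) = 0.556.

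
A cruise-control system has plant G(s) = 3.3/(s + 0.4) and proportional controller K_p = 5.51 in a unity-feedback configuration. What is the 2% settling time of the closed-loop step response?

T_s ≈ 0.215 s

Closed-loop transfer function: T(s) = K_p·G(s)/(1 + K_p·G(s)) = 18.18/(s + 0.4 + 18.18) = 18.18/(s + 18.58).
Time constant τ = 1/18.58 = 0.05381 s, so the 2% settling time is about 4τ = 0.215 s.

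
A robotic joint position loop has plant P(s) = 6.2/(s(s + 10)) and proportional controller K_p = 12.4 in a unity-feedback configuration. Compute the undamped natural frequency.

ω_n = 8.77 rad/s

1 + K_p·P(s) = 0 gives s² + 10s + 76.88 = 0.
So ω_n² = 76.88 ⇒ ω_n = 8.768 rad/s, and ζ = 10/(2ω_n) = 0.57.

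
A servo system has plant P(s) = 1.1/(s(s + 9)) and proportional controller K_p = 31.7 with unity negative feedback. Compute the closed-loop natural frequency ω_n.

ω_n = 5.91 rad/s

1 + K_p·P(s) = 0 gives s² + 9s + 34.87 = 0.
So ω_n² = 34.87 ⇒ ω_n = 5.905 rad/s, and ζ = 9/(2ω_n) = 0.762.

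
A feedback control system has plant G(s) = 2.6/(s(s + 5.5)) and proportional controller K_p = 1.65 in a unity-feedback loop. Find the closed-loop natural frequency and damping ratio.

The closed-loop denominator is s(s+5.5) + 1.65·2.6 = s² + 5.5s + 4.29.
Matching s² + 2ζω_n s + ω_n²: ω_n = √4.29 = 2.071 rad/s and 2ζω_n = 5.5, so ζ = 5.5/(2·2.071) = 1.33.

ω_n = 2.07 rad/s, ζ = 1.33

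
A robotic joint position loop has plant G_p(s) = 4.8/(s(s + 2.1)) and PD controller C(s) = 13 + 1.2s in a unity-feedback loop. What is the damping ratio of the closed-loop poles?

ζ = 0.498

Forward path: (13 + 1.2s)·4.8/(s(s+2.1)). The closed-loop characteristic equation is s² + (2.1 + 4.8·1.2)s + 4.8·13 = 0.
That is s² + 7.86s + 62.4 = 0, so ω_n = 7.899 rad/s and ζ = 7.86/(2·7.899) = 0.4975.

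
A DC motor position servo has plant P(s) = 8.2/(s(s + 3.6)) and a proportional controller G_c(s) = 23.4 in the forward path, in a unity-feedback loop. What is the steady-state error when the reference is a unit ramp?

0.0188

The loop has one pole at the origin (type 1). Velocity error constant K_v = lim_{s→0} s·G_c(s)P(s) = 23.4·8.2/3.6 = 53.3.
Steady-state error to a unit ramp: e_ss = 1/K_v = 0.0188.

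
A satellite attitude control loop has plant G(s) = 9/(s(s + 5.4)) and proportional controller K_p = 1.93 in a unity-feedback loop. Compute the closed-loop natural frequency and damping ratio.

ω_n = 4.17 rad/s, ζ = 0.648

The closed-loop denominator is s(s+5.4) + 1.93·9 = s² + 5.4s + 17.37.
Matching s² + 2ζω_n s + ω_n²: ω_n = √17.37 = 4.168 rad/s and 2ζω_n = 5.4, so ζ = 5.4/(2·4.168) = 0.648.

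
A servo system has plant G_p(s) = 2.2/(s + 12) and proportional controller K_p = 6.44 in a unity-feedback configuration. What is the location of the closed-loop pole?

s = -26.17

Closed-loop transfer function: T(s) = K_p·G_p(s)/(1 + K_p·G_p(s)) = 14.17/(s + 12 + 14.17) = 14.17/(s + 26.17).
The closed-loop pole is at s = −26.17.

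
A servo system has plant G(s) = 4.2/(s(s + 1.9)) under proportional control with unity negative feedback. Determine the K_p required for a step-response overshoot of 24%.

From %OS = 100·exp(−πζ/√(1−ζ²)) = 24%, ζ = −ln(0.24)/√(π²+ln²(0.24)) = 0.4136.
Characteristic equation s² + 1.9s + 4.2K_p = 0 gives ζ = 1.9/(2√(4.2K_p)).
Setting ζ = 0.4136: √(4.2K_p) = 1.9/(2·0.4136) = 2.297, so K_p = 5.276/4.2 = 1.26.

K_p = 1.26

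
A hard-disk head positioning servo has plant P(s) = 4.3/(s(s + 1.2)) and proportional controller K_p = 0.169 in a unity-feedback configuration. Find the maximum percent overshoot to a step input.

4.45%

From 1 + K_pP(s) = 0: s² + 1.2s + 0.7267 = 0 ⇒ ω_n = 0.8525, ζ = 0.7038.
%OS = 100·exp(−πζ/√(1−ζ²)) = 100·exp(−π·0.7038/√0.5046) = 4.45%.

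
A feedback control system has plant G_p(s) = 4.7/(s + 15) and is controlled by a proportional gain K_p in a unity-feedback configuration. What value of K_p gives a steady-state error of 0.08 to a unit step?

For a type-0 loop with proportional control, e_ss = 1/(1 + K_p·G_p(0)).
G_p(0) = 0.3133. Require 1/(1 + K_p·0.3133) = 0.08, so 1 + 0.3133·K_p = 12.5.
K_p = (12.5 − 1)/0.3133 = 36.7.

K_p = 36.7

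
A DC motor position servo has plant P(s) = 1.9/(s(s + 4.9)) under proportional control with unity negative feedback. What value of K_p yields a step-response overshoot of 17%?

From %OS = 100·exp(−πζ/√(1−ζ²)) = 17%, ζ = −ln(0.17)/√(π²+ln²(0.17)) = 0.4913.
Characteristic equation s² + 4.9s + 1.9K_p = 0 gives ζ = 4.9/(2√(1.9K_p)).
Setting ζ = 0.4913: √(1.9K_p) = 4.9/(2·0.4913) = 4.987, so K_p = 24.87/1.9 = 13.1.

K_p = 13.1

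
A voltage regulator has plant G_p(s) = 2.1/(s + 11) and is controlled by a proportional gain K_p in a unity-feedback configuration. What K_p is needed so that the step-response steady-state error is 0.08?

K_p = 60.2

For a type-0 loop with proportional control, e_ss = 1/(1 + K_p·G_p(0)).
G_p(0) = 0.1909. Require 1/(1 + K_p·0.1909) = 0.08, so 1 + 0.1909·K_p = 12.5.
K_p = (12.5 − 1)/0.1909 = 60.2.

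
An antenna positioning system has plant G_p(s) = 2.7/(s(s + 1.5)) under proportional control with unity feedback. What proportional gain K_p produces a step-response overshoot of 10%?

From %OS = 100·exp(−πζ/√(1−ζ²)) = 10%, ζ = −ln(0.1)/√(π²+ln²(0.1)) = 0.5912.
Characteristic equation s² + 1.5s + 2.7K_p = 0 gives ζ = 1.5/(2√(2.7K_p)).
Setting ζ = 0.5912: √(2.7K_p) = 1.5/(2·0.5912) = 1.269, so K_p = 1.61/2.7 = 0.596.

K_p = 0.596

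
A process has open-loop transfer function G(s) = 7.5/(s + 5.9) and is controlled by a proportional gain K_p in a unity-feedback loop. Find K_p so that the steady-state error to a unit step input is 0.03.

The loop is type 0, so e_ss(step) = 1/(1 + K_pos) with K_pos = K_p·G(0).
G(0) = 1.271. Require 1/(1 + K_p·1.271) = 0.03, so 1 + 1.271·K_p = 33.33.
K_p = (33.33 − 1)/1.271 = 25.4.

K_p = 25.4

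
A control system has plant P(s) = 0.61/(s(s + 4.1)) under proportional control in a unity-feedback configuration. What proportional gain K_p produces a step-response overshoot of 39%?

K_p = 83.6

From %OS = 100·exp(−πζ/√(1−ζ²)) = 39%, ζ = −ln(0.39)/√(π²+ln²(0.39)) = 0.2871.
Characteristic equation s² + 4.1s + 0.61K_p = 0 gives ζ = 4.1/(2√(0.61K_p)).
Setting ζ = 0.2871: √(0.61K_p) = 4.1/(2·0.2871) = 7.14, so K_p = 50.98/0.61 = 83.6.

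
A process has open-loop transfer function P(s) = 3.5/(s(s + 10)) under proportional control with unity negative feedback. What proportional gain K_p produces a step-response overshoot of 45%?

From %OS = 100·exp(−πζ/√(1−ζ²)) = 45%, ζ = −ln(0.45)/√(π²+ln²(0.45)) = 0.2463.
Characteristic equation s² + 10s + 3.5K_p = 0 gives ζ = 10/(2√(3.5K_p)).
Setting ζ = 0.2463: √(3.5K_p) = 10/(2·0.2463) = 20.3, so K_p = 412/3.5 = 118.

K_p = 118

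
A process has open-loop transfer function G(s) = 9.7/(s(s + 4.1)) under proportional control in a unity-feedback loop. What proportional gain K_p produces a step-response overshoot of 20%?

From %OS = 100·exp(−πζ/√(1−ζ²)) = 20%, ζ = −ln(0.2)/√(π²+ln²(0.2)) = 0.4559.
Characteristic equation s² + 4.1s + 9.7K_p = 0 gives ζ = 4.1/(2√(9.7K_p)).
Setting ζ = 0.4559: √(9.7K_p) = 4.1/(2·0.4559) = 4.496, so K_p = 20.21/9.7 = 2.08.

K_p = 2.08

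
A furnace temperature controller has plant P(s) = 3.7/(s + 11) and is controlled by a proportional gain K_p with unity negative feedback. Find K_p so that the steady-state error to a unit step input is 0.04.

For a type-0 loop with proportional control, e_ss = 1/(1 + K_p·P(0)).
P(0) = 0.3364. Require 1/(1 + K_p·0.3364) = 0.04, so 1 + 0.3364·K_p = 25.
K_p = (25 − 1)/0.3364 = 71.4.

K_p = 71.4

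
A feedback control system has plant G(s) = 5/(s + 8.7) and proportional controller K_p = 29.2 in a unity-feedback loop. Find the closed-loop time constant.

Closed-loop transfer function: T(s) = K_p·G(s)/(1 + K_p·G(s)) = 146/(s + 8.7 + 146) = 146/(s + 154.7).
Time constant τ = 1/154.7 = 0.00646 s.

τ = 0.00646 s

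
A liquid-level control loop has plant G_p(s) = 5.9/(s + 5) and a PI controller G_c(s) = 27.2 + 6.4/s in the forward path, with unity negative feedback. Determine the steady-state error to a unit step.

0

The open loop G_c(s)G_p(s) has a pole at the origin (type 1), so the static position error constant is infinite and e_ss = 1/(1+∞) = 0.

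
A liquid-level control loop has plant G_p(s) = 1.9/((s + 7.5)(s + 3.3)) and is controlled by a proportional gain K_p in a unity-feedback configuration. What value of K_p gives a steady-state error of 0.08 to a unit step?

K_p = 150

The loop is type 0, so e_ss(step) = 1/(1 + K_pos) with K_pos = K_p·G_p(0).
G_p(0) = 0.07677. Require 1/(1 + K_p·0.07677) = 0.08, so 1 + 0.07677·K_p = 12.5.
K_p = (12.5 − 1)/0.07677 = 150.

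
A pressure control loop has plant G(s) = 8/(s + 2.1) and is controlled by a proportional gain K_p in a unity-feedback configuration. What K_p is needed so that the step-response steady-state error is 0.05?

K_p = 4.99

The loop is type 0, so e_ss(step) = 1/(1 + K_pos) with K_pos = K_p·G(0).
G(0) = 3.81. Require 1/(1 + K_p·3.81) = 0.05, so 1 + 3.81·K_p = 20.
K_p = (20 − 1)/3.81 = 4.99.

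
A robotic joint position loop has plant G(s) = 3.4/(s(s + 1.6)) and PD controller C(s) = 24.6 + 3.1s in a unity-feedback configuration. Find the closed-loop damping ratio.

Forward path: (24.6 + 3.1s)·3.4/(s(s+1.6)). The closed-loop characteristic equation is s² + (1.6 + 3.4·3.1)s + 3.4·24.6 = 0.
That is s² + 12.14s + 83.64 = 0, so ω_n = 9.145 rad/s and ζ = 12.14/(2·9.145) = 0.6637.

ζ = 0.664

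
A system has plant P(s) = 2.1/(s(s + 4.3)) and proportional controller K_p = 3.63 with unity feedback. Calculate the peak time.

From 1 + K_pP(s) = 0: s² + 4.3s + 7.623 = 0 ⇒ ω_n = 2.761, ζ = 0.7787.
Damped frequency ω_d = ω_n√(1−ζ²) = 1.732 rad/s, so peak time T_p = π/ω_d = 1.81 s.

T_p = 1.81 s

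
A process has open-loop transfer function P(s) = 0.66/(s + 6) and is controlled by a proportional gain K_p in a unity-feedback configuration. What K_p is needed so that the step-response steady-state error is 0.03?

For a type-0 loop with proportional control, e_ss = 1/(1 + K_p·P(0)).
P(0) = 0.11. Require 1/(1 + K_p·0.11) = 0.03, so 1 + 0.11·K_p = 33.33.
K_p = (33.33 − 1)/0.11 = 294.

K_p = 294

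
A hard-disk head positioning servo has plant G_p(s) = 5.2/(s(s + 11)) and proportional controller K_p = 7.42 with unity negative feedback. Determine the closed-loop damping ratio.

The closed-loop denominator is s(s+11) + 7.42·5.2 = s² + 11s + 38.58.
Matching s² + 2ζω_n s + ω_n²: ω_n = √38.58 = 6.212 rad/s and 2ζω_n = 11, so ζ = 11/(2·6.212) = 0.885.

ζ = 0.885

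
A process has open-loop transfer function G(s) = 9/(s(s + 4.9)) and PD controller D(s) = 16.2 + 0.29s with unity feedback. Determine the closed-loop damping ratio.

ζ = 0.311

Forward path: (16.2 + 0.29s)·9/(s(s+4.9)). The closed-loop characteristic equation is s² + (4.9 + 9·0.29)s + 9·16.2 = 0.
That is s² + 7.51s + 145.8 = 0, so ω_n = 12.07 rad/s and ζ = 7.51/(2·12.07) = 0.311.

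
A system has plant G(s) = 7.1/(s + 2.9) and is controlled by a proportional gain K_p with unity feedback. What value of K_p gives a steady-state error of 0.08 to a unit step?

K_p = 4.7

For a type-0 loop with proportional control, e_ss = 1/(1 + K_p·G(0)).
G(0) = 2.448. Require 1/(1 + K_p·2.448) = 0.08, so 1 + 2.448·K_p = 12.5.
K_p = (12.5 − 1)/2.448 = 4.7.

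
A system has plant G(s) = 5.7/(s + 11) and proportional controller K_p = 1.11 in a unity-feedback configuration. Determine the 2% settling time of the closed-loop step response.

T_s ≈ 0.231 s

Closed-loop transfer function: T(s) = K_p·G(s)/(1 + K_p·G(s)) = 6.327/(s + 11 + 6.327) = 6.327/(s + 17.33).
Time constant τ = 1/17.33 = 0.05771 s, so the 2% settling time is about 4τ = 0.231 s.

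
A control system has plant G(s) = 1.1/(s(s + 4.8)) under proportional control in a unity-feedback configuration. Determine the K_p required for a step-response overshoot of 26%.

K_p = 33.7

From %OS = 100·exp(−πζ/√(1−ζ²)) = 26%, ζ = −ln(0.26)/√(π²+ln²(0.26)) = 0.3941.
Characteristic equation s² + 4.8s + 1.1K_p = 0 gives ζ = 4.8/(2√(1.1K_p)).
Setting ζ = 0.3941: √(1.1K_p) = 4.8/(2·0.3941) = 6.09, so K_p = 37.09/1.1 = 33.7.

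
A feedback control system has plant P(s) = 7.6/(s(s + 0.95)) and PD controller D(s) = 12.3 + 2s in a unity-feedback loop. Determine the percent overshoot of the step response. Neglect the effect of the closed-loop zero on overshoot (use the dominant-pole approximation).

Forward path: (12.3 + 2s)·7.6/(s(s+0.95)). The closed-loop characteristic equation is s² + (0.95 + 7.6·2)s + 7.6·12.3 = 0.
That is s² + 16.15s + 93.48 = 0, so ω_n = 9.669 rad/s and ζ = 16.15/(2·9.669) = 0.8352.
%OS = 100·exp(−πζ/√(1−ζ²)) = 0.847%.

0.847%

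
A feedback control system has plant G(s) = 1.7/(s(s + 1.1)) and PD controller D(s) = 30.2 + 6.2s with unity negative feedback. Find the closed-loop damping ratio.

Forward path: (30.2 + 6.2s)·1.7/(s(s+1.1)). The closed-loop characteristic equation is s² + (1.1 + 1.7·6.2)s + 1.7·30.2 = 0.
That is s² + 11.64s + 51.34 = 0, so ω_n = 7.165 rad/s and ζ = 11.64/(2·7.165) = 0.8123.

ζ = 0.812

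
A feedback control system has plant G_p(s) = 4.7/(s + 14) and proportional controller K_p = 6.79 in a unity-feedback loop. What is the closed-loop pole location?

Closed-loop transfer function: T(s) = K_p·G_p(s)/(1 + K_p·G_p(s)) = 31.91/(s + 14 + 31.91) = 31.91/(s + 45.91).
The closed-loop pole is at s = −45.91.

s = -45.91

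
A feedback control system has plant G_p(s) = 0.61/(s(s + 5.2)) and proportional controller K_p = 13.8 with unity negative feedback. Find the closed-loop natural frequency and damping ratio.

ω_n = 2.9 rad/s, ζ = 0.896

With unity feedback the closed-loop characteristic equation is s² + 5.2s + 13.8·0.61 = s² + 5.2s + 8.418 = 0.
So ω_n² = 8.418 ⇒ ω_n = 2.901 rad/s, and ζ = 5.2/(2ω_n) = 0.896.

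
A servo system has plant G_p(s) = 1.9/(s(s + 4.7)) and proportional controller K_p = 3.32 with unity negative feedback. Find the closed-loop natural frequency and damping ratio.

1 + K_p·G_p(s) = 0 gives s² + 4.7s + 6.308 = 0.
Matching s² + 2ζω_n s + ω_n²: ω_n = √6.308 = 2.512 rad/s and 2ζω_n = 4.7, so ζ = 4.7/(2·2.512) = 0.936.

ω_n = 2.51 rad/s, ζ = 0.936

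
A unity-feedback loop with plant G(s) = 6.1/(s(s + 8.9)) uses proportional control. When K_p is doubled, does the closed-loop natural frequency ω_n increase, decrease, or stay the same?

ω_n = √(6.1·K_p), which grows with K_p.

increase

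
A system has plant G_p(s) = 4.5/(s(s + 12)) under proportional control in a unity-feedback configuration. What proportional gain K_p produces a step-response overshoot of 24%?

From %OS = 100·exp(−πζ/√(1−ζ²)) = 24%, ζ = −ln(0.24)/√(π²+ln²(0.24)) = 0.4136.
Characteristic equation s² + 12s + 4.5K_p = 0 gives ζ = 12/(2√(4.5K_p)).
Setting ζ = 0.4136: √(4.5K_p) = 12/(2·0.4136) = 14.51, so K_p = 210.5/4.5 = 46.8.

K_p = 46.8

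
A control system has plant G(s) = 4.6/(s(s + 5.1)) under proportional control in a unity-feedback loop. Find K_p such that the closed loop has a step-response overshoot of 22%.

From %OS = 100·exp(−πζ/√(1−ζ²)) = 22%, ζ = −ln(0.22)/√(π²+ln²(0.22)) = 0.4342.
Characteristic equation s² + 5.1s + 4.6K_p = 0 gives ζ = 5.1/(2√(4.6K_p)).
Setting ζ = 0.4342: √(4.6K_p) = 5.1/(2·0.4342) = 5.873, so K_p = 34.5/4.6 = 7.5.

K_p = 7.5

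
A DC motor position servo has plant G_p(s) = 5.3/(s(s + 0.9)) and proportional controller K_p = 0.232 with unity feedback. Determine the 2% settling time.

From 1 + K_pG_p(s) = 0: s² + 0.9s + 1.23 = 0 ⇒ ω_n = 1.109, ζ = 0.4058.
2% settling time T_s ≈ 4/(ζω_n) = 4/0.45 = 8.89 s.

T_s ≈ 8.89 s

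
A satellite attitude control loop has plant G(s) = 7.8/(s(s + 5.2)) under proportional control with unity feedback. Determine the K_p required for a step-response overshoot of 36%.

K_p = 9.06

From %OS = 100·exp(−πζ/√(1−ζ²)) = 36%, ζ = −ln(0.36)/√(π²+ln²(0.36)) = 0.3093.
Characteristic equation s² + 5.2s + 7.8K_p = 0 gives ζ = 5.2/(2√(7.8K_p)).
Setting ζ = 0.3093: √(7.8K_p) = 5.2/(2·0.3093) = 8.407, so K_p = 70.68/7.8 = 9.06.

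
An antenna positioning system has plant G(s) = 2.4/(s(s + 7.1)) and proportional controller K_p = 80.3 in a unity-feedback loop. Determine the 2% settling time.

T_s ≈ 1.13 s

The closed-loop denominator s² + 7.1s + 192.7 gives ω_n = √192.7 = 13.88 and ζ = 7.1/(2ω_n) = 0.2557.
2% settling time T_s ≈ 4/(ζω_n) = 4/3.55 = 1.13 s.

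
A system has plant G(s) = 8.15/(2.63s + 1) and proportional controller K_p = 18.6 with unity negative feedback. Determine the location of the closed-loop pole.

Closed loop: T(s) = K_p·G/(1+K_p·G) = 151.6/(2.63s + 1 + 151.6), with pole at s = −(1 + 151.6)/2.63 = −58.02.

s = -58.02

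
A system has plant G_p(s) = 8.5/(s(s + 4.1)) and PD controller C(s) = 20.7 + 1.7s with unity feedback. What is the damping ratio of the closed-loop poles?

ζ = 0.699

Forward path: (20.7 + 1.7s)·8.5/(s(s+4.1)). The closed-loop characteristic equation is s² + (4.1 + 8.5·1.7)s + 8.5·20.7 = 0.
That is s² + 18.55s + 175.9 = 0, so ω_n = 13.26 rad/s and ζ = 18.55/(2·13.26) = 0.6992.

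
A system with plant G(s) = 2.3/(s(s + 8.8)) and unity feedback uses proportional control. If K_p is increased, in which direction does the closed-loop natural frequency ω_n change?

increase

ω_n = √(2.3·K_p), which grows with K_p.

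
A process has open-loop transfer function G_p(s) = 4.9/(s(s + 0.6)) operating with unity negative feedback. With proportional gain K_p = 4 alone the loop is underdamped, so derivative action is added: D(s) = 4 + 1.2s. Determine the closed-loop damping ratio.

Forward path: (4 + 1.2s)·4.9/(s(s+0.6)). The closed-loop characteristic equation is s² + (0.6 + 4.9·1.2)s + 4.9·4 = 0.
That is s² + 6.48s + 19.6 = 0, so ω_n = 4.427 rad/s and ζ = 6.48/(2·4.427) = 0.7318.

ζ = 0.732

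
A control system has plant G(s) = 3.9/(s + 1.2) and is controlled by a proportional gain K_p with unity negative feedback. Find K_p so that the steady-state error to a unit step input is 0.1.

K_p = 2.77

Steady-state error for a unit step on this type-0 loop is 1/(1 + K_p·G(0)).
G(0) = 3.25. Require 1/(1 + K_p·3.25) = 0.1, so 1 + 3.25·K_p = 10.
K_p = (10 − 1)/3.25 = 2.77.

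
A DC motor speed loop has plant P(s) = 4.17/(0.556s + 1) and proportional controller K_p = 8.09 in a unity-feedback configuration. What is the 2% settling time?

T_s ≈ 0.064 s

Closed loop: T(s) = K_p·P/(1+K_p·P) = 33.74/(0.556s + 1 + 33.74), with pole at s = −(1 + 33.74)/0.556 = −62.47.
τ = 1/62.47 = 0.01601 s, so 2% settling time ≈ 4τ = 0.064 s.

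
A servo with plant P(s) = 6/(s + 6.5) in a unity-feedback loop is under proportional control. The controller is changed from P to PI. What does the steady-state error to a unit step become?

0

The integrator makes K_pos = lim_{s→0} C(s)G(s) infinite, so e_ss = 1/(1+K_pos) = 0.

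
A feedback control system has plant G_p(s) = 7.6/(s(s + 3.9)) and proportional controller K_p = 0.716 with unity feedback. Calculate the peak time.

T_p = 2.45 s

The closed-loop denominator s² + 3.9s + 5.442 gives ω_n = √5.442 = 2.333 and ζ = 3.9/(2ω_n) = 0.8359.
Damped frequency ω_d = ω_n√(1−ζ²) = 1.28 rad/s, so peak time T_p = π/ω_d = 2.45 s.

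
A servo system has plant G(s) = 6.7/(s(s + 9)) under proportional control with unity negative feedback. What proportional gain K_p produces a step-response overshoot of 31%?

From %OS = 100·exp(−πζ/√(1−ζ²)) = 31%, ζ = −ln(0.31)/√(π²+ln²(0.31)) = 0.3493.
Characteristic equation s² + 9s + 6.7K_p = 0 gives ζ = 9/(2√(6.7K_p)).
Setting ζ = 0.3493: √(6.7K_p) = 9/(2·0.3493) = 12.88, so K_p = 166/6.7 = 24.8.

K_p = 24.8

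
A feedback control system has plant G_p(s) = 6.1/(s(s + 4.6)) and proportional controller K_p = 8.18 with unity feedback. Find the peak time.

T_p = 0.47 s

From 1 + K_pG_p(s) = 0: s² + 4.6s + 49.9 = 0 ⇒ ω_n = 7.064, ζ = 0.3256.
Damped frequency ω_d = ω_n√(1−ζ²) = 6.679 rad/s, so peak time T_p = π/ω_d = 0.47 s.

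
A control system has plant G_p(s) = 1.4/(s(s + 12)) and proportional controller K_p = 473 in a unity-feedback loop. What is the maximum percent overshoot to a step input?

47.1%

From 1 + K_pG_p(s) = 0: s² + 12s + 662.2 = 0 ⇒ ω_n = 25.73, ζ = 0.2332.
%OS = 100·exp(−πζ/√(1−ζ²)) = 100·exp(−π·0.2332/√0.9456) = 47.1%.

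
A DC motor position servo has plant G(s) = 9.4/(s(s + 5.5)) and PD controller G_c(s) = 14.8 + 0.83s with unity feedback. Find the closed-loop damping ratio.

Forward path: (14.8 + 0.83s)·9.4/(s(s+5.5)). The closed-loop characteristic equation is s² + (5.5 + 9.4·0.83)s + 9.4·14.8 = 0.
That is s² + 13.3s + 139.1 = 0, so ω_n = 11.79 rad/s and ζ = 13.3/(2·11.79) = 0.5639.

ζ = 0.564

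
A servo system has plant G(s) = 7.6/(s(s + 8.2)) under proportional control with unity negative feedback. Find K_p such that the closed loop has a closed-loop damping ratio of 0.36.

K_p = 17.1

Closed-loop characteristic equation: s² + 8.2s + K_p·7.6 = 0.
So ω_n = √(7.6K_p) and 2ζω_n = 8.2, giving ζ = 8.2/(2√(7.6K_p)).
Setting ζ = 0.36: √(7.6K_p) = 8.2/(2·0.36) = 11.39, so K_p = 129.7/7.6 = 17.1.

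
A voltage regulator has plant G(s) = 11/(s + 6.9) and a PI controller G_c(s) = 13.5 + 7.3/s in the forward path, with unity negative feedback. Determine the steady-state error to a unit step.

The open loop G_c(s)G(s) has a pole at the origin (type 1), so the static position error constant is infinite and e_ss = 1/(1+∞) = 0.

0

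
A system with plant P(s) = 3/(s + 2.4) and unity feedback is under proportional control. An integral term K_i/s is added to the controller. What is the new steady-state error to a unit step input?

0

The integrator makes K_pos = lim_{s→0} C(s)G(s) infinite, so e_ss = 1/(1+K_pos) = 0.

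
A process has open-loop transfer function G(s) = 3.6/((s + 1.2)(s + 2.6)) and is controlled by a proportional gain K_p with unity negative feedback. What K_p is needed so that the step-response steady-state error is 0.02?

K_p = 42.5

Steady-state error for a unit step on this type-0 loop is 1/(1 + K_p·G(0)).
G(0) = 1.154. Require 1/(1 + K_p·1.154) = 0.02, so 1 + 1.154·K_p = 50.
K_p = (50 − 1)/1.154 = 42.5.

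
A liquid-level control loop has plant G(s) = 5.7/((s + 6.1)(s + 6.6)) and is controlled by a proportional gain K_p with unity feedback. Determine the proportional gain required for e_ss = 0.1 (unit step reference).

K_p = 63.6

For a type-0 loop with proportional control, e_ss = 1/(1 + K_p·G(0)).
G(0) = 0.1416. Require 1/(1 + K_p·0.1416) = 0.1, so 1 + 0.1416·K_p = 10.
K_p = (10 − 1)/0.1416 = 63.6.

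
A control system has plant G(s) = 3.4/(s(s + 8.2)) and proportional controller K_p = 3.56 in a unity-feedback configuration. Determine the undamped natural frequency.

1 + K_p·G(s) = 0 gives s² + 8.2s + 12.1 = 0.
So ω_n² = 12.1 ⇒ ω_n = 3.479 rad/s, and ζ = 8.2/(2ω_n) = 1.18.

ω_n = 3.48 rad/s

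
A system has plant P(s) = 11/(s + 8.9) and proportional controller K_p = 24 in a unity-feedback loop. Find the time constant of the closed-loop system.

Closed-loop transfer function: T(s) = K_p·P(s)/(1 + K_p·P(s)) = 264/(s + 8.9 + 264) = 264/(s + 272.9).
Time constant τ = 1/272.9 = 0.00366 s.

τ = 0.00366 s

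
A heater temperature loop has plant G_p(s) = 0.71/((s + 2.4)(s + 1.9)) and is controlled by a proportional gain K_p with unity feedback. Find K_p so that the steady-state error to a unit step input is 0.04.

K_p = 154

For a type-0 loop with proportional control, e_ss = 1/(1 + K_p·G_p(0)).
G_p(0) = 0.1557. Require 1/(1 + K_p·0.1557) = 0.04, so 1 + 0.1557·K_p = 25.
K_p = (25 − 1)/0.1557 = 154.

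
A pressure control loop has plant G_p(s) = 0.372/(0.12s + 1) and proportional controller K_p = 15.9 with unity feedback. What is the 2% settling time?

Closed loop: T(s) = K_p·G_p/(1+K_p·G_p) = 5.915/(0.12s + 1 + 5.915), with pole at s = −(1 + 5.915)/0.12 = −57.62.
τ = 1/57.62 = 0.01735 s, so 2% settling time ≈ 4τ = 0.0694 s.

T_s ≈ 0.0694 s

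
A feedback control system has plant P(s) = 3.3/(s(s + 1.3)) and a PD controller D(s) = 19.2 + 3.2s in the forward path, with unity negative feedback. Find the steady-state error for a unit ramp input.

The loop has one pole at the origin (type 1). Velocity error constant K_v = lim_{s→0} s·D(s)P(s) = 19.2·3.3/1.3 = 48.74.
Steady-state error to a unit ramp: e_ss = 1/K_v = 0.0205.

0.0205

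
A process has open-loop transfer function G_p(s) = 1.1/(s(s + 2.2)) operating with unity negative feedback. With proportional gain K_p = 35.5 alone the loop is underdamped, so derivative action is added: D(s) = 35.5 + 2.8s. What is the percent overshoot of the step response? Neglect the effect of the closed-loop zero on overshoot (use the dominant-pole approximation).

Forward path: (35.5 + 2.8s)·1.1/(s(s+2.2)). The closed-loop characteristic equation is s² + (2.2 + 1.1·2.8)s + 1.1·35.5 = 0.
That is s² + 5.28s + 39.05 = 0, so ω_n = 6.249 rad/s and ζ = 5.28/(2·6.249) = 0.4225.
%OS = 100·exp(−πζ/√(1−ζ²)) = 23.1%.

23.1%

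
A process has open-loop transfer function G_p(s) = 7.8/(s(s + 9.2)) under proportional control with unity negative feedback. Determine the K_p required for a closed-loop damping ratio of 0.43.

K_p = 14.7

Closed-loop characteristic equation: s² + 9.2s + K_p·7.8 = 0.
So ω_n = √(7.8K_p) and 2ζω_n = 9.2, giving ζ = 9.2/(2√(7.8K_p)).
Setting ζ = 0.43: √(7.8K_p) = 9.2/(2·0.43) = 10.7, so K_p = 114.4/7.8 = 14.7.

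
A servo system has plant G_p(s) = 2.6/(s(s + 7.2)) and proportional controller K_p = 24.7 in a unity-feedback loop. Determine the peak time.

From 1 + K_pG_p(s) = 0: s² + 7.2s + 64.22 = 0 ⇒ ω_n = 8.014, ζ = 0.4492.
Damped frequency ω_d = ω_n√(1−ζ²) = 7.16 rad/s, so peak time T_p = π/ω_d = 0.439 s.

T_p = 0.439 s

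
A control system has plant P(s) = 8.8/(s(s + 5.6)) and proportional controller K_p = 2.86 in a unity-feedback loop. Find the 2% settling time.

T_s ≈ 1.43 s

The closed-loop denominator s² + 5.6s + 25.17 gives ω_n = √25.17 = 5.017 and ζ = 5.6/(2ω_n) = 0.5581.
2% settling time T_s ≈ 4/(ζω_n) = 4/2.8 = 1.43 s.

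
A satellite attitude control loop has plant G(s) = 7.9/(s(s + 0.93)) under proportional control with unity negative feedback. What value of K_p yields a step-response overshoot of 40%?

From %OS = 100·exp(−πζ/√(1−ζ²)) = 40%, ζ = −ln(0.4)/√(π²+ln²(0.4)) = 0.28.
Characteristic equation s² + 0.93s + 7.9K_p = 0 gives ζ = 0.93/(2√(7.9K_p)).
Setting ζ = 0.28: √(7.9K_p) = 0.93/(2·0.28) = 1.661, so K_p = 2.758/7.9 = 0.349.

K_p = 0.349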